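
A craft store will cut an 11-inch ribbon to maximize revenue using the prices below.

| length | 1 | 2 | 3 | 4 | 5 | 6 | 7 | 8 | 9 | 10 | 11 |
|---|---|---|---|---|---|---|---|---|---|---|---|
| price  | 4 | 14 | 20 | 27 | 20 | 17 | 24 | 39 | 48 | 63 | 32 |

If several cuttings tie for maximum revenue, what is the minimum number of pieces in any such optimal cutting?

5

Let r[k] be the best obtainable value from length k. For each k, try every first piece i and keep the best of price[i] + r[k−i].
r[1] = 4
r[2] = 14
r[3] = 20
r[4] = 28  (first piece 2, then r[2]=14)
r[5] = 34  (first piece 2, then r[3]=20)
r[6] = 42  (first piece 2, then r[4]=28)
r[7] = 48  (first piece 2, then r[5]=34)
r[8] = 56  (first piece 2, then r[6]=42)
r[9] = 62  (first piece 2, then r[7]=48)
r[10] = 70  (first piece 2, then r[8]=56)
r[11] = 76  (first piece 2, then r[9]=62)
Maximum revenue is ¢76.
Now minimize piece count subject to staying optimal: for each k, pieces[k] = 1 + min over i with p[i]+r[k−i]=r[k] of pieces[k−i].
pieces[8] = 4
pieces[9] = 4
pieces[10] = 5
pieces[11] = 5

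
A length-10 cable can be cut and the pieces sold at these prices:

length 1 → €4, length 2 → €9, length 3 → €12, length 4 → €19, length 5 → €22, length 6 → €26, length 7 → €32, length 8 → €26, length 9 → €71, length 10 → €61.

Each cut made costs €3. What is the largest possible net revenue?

72

Let v[k] be the best obtainable value from length k. For each k, try every first piece i and keep the best of price[i] + v[k−i] minus the 3 cut fee when i<k.
v[1] = 4
v[2] = 9
v[3] = 12
v[4] = 19
v[5] = 22
v[6] = 26
v[7] = 32
v[8] = 35  (first piece 4, then v[4]=19)
v[9] = 71
v[10] = 72  (first piece 1, then v[9]=71)
One optimal plan: pieces 9 + 1 (1 cut) → €75 − €3 = €72.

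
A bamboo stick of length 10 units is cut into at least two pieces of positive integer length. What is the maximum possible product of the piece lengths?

36

Define f[k] = max over 1≤i<k of i · max(k−i, f[k−i]); the inner max lets the remainder stay uncut if that's better.
Small cases: f[2]=1.
f[3] = 1*max(2,1) = 1*2 = 2
f[4] = 2*max(2,1) = 2*2 = 4
f[5] = 2*max(3,2) = 2*3 = 6
f[6] = 3*max(3,2) = 3*3 = 9
f[7] = 2*max(5,6) = 2*6 = 12
f[8] = 2*max(6,9) = 2*9 = 18
f[9] = 3*max(6,9) = 3*9 = 27
f[10] = 2*max(8,18) = 2*18 = 36
One optimal split: 3 + 3 + 2 + 2; product 3*3*2*2 = 36.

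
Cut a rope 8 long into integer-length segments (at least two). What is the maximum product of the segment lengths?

Fill P[k] for k=2..8: at each k try every first piece i and multiply by the better of (k−i) uncut or P[k−i].
P[2] = 1·max(1,0) = 1·1 = 1
P[3] = 1·max(2,1) = 1·2 = 2
P[4] = 2·max(2,1) = 2·2 = 4
P[5] = 2·max(3,2) = 2·3 = 6
P[6] = 3·max(3,2) = 3·3 = 9
P[7] = 2·max(5,6) = 2·6 = 12
P[8] = 2·max(6,9) = 2·9 = 18
One optimal split: 3 + 3 + 2; product 3·3·2 = 18.

18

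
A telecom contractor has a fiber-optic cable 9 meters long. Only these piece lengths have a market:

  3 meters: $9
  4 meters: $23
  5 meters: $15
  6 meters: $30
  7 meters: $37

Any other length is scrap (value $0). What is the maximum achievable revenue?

46

Let f[k] be the best obtainable value from length k. For each k, try every first piece i and keep the best of price[i] + f[k−i].
f[1] = 0
f[2] = 0
f[3] = 9
f[4] = 23
f[5] = 23
f[6] = 30
f[7] = 37
f[8] = 46  (first piece 4, then f[4]=23)
f[9] = 46
One optimal cutting: pieces 4 + 4 with 1 meter of scrap → $46.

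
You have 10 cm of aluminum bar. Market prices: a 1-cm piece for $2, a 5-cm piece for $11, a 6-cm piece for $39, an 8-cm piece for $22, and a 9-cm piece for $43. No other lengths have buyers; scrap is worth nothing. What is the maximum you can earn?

Let f[k] be the best obtainable value from length k. For each k, try every first piece i and keep the best of price[i] + f[k−i].
f[1] = 2
f[2] = 4  (first piece 1, then f[1]=2)
f[3] = 6  (first piece 1, then f[2]=4)
f[4] = 8  (first piece 1, then f[3]=6)
f[5] = max(2+8, 11+0) = 11
f[6] = max(2+11, 11+2, 39+0) = 39
f[7] = max(2+39, 11+4, 39+2) = 41
f[8] = max(2+41, 11+6, 39+4, 22+0) = 43
f[9] = max(2+43, 11+8, 39+6, 22+2, 43+0) = 45
f[10] = max(2+45, 11+11, 39+8, 22+4, 43+2) = 47
One optimal cutting: 6 + 1 + 1 + 1 + 1 → $47.

47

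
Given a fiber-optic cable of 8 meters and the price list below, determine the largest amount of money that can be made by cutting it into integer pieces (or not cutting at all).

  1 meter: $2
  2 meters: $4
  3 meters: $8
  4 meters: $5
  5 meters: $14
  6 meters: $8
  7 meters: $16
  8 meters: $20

22

Build R[k] bottom-up: R[k] = max over allowed piece i of (p[i] + R[k−i]).
R[1] = 2
R[2] = 4  (first piece 1, then R[1]=2)
R[3] = 8
R[4] = 10  (first piece 1, then R[3]=8)
R[5] = 14
R[6] = 16  (first piece 1, then R[5]=14)
R[7] = 18  (first piece 1, then R[6]=16)
R[8] = 22  (first piece 3, then R[5]=14)
One optimal cutting: 5 + 3 → $14 + $8 = $22.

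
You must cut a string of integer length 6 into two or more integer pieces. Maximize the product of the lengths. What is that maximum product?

Fill m[k] for k=2..6: at each k try every first piece i and multiply by the better of (k−i) uncut or m[k−i].
m[2] = 1*max(1,0) = 1*1 = 1
m[3] = max(1*2, 2*1) = 2
m[4] = max(1*3, 2*2, 3*1) = 4
m[5] = max(1*4, 2*3, 3*2, 4*1) = 6
m[6] = max(1*6, 2*4, 3*3, 4*2, 5*1) = 9
One optimal split: 3 + 3; product 3*3 = 9.

9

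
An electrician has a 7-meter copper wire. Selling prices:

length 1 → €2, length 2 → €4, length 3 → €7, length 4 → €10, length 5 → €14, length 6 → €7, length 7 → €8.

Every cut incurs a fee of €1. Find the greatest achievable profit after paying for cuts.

Consider every possible first cut. v[k] is the best of p[i]+v[k−i] over all sellable i≤k, charging 1 whenever i<k.
v[1] = 2
v[2] = max(2+2-1, 4+0) = 4
v[3] = max(2+4-1, 4+2-1, 7+0) = 7
v[4] = max(2+7-1, 4+4-1, 7+2-1, 10+0) = 10
v[5] = max(2+10-1, 4+7-1, 7+4-1, 10+2-1, 14+0) = 14
v[6] = max(2+14-1, 4+10-1, 7+7-1, 10+4-1, 14+2-1, 7+0) = 15
v[7] = max(2+15-1, 4+14-1, 7+10-1, …, 7+2-1, 8+0) = 17
One optimal plan: pieces 5 + 2 (1 cut) → €18 − €1 = €17.

17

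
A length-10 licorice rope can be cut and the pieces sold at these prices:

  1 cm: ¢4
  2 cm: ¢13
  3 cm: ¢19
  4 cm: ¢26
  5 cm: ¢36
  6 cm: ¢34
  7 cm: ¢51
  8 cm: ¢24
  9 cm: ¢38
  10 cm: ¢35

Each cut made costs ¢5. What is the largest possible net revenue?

67

Consider every possible first cut. r[k] is the best of p[i]+r[k−i] over all sellable i≤k, charging 5 whenever i<k.
r[1] = 4
r[2] = 13
r[3] = 19
r[4] = 26
r[5] = 36
r[6] = 35  (first piece 1, then r[5]=36)
r[7] = 51
r[8] = 50  (first piece 1, then r[7]=51)
r[9] = 59  (first piece 2, then r[7]=51)
r[10] = 67  (first piece 5, then r[5]=36)
One optimal plan: pieces 5 + 5 (1 cut) → ¢72 − ¢5 = ¢67.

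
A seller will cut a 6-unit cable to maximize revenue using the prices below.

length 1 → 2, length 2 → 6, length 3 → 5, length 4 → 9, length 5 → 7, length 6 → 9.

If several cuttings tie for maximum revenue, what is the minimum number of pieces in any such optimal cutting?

3

Let r[k] be the best obtainable value from length k. For each k, try every first piece i and keep the best of price[i] + r[k−i].
r[1] = 2
r[2] = max(2+2, 6+0) = 6
r[3] = max(2+6, 6+2, 5+0) = 8
r[4] = max(2+8, 6+6, 5+2, 9+0) = 12
r[5] = max(2+12, 6+8, 5+6, 9+2, 7+0) = 14
r[6] = max(2+14, 6+12, 5+8, 9+6, 7+2, 9+0) = 18
Maximum revenue is 18.
Now minimize piece count subject to staying optimal: for each k, pieces[k] = 1 + min over i with p[i]+r[k−i]=r[k] of pieces[k−i].
pieces[3] = 2
pieces[4] = 2
pieces[5] = 3
pieces[6] = 3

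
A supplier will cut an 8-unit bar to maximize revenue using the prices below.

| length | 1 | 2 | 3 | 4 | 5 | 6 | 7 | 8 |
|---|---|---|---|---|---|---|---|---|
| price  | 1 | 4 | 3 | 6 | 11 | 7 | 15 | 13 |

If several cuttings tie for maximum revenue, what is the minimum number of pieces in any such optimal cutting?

2

Build r[k] bottom-up: r[k] = max over allowed piece i of (p[i] + r[k−i]).
r[1] = 1
r[2] = 4
r[3] = 5  (first piece 1, then r[2]=4)
r[4] = 8  (first piece 2, then r[2]=4)
r[5] = 11
r[6] = 12  (first piece 1, then r[5]=11)
r[7] = 15  (first piece 2, then r[5]=11)
r[8] = 16  (first piece 1, then r[7]=15)
Maximum revenue is 16.
Now minimize piece count subject to staying optimal: for each k, pieces[k] = 1 + min over i with p[i]+r[k−i]=r[k] of pieces[k−i].
pieces[5] = 1
pieces[6] = 2
pieces[7] = 1
pieces[8] = 2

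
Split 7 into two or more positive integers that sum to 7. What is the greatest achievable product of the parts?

Define f[k] = max over 1≤i<k of i · max(k−i, f[k−i]); the inner max lets the remainder stay uncut if that's better.
f[2] = 1*max(1,0) = 1*1 = 1
f[3] = 1*max(2,1) = 1*2 = 2
f[4] = 2*max(2,1) = 2*2 = 4
f[5] = 2*max(3,2) = 2*3 = 6
f[6] = 3*max(3,2) = 3*3 = 9
f[7] = 2*max(5,6) = 2*6 = 12
One optimal split: 3 + 2 + 2; product 3*2*2 = 12.

12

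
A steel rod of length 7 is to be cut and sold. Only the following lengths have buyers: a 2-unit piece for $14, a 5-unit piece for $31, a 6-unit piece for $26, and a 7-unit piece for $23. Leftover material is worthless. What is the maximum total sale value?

45

Build best[k] bottom-up: best[k] = max over allowed piece i of (p[i] + best[k−i]).
best[1] = 0
best[2] = 14
best[3] = 14
best[4] = 28  (first piece 2, then best[2]=14)
best[5] = max(14+14, 31+0) = 31
best[6] = max(14+28, 31+0, 26+0) = 42
best[7] = max(14+31, 31+14, 26+0, 23+0) = 45
One optimal cutting: 5 + 2 → $45.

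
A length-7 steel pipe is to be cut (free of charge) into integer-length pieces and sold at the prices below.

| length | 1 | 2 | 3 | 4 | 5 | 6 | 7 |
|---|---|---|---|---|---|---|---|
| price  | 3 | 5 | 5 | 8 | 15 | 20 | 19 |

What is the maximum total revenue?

Consider every possible first cut. best[k] is the best of p[i]+best[k−i] over all sellable i≤k.
best[1] = 3
best[2] = max(3+3, 5+0) = 6
best[3] = max(3+6, 5+3, 5+0) = 9
best[4] = max(3+9, 5+6, 5+3, 8+0) = 12
best[5] = max(3+12, 5+9, 5+6, 8+3, 15+0) = 15
best[6] = max(3+15, 5+12, 5+9, 8+6, 15+3, 20+0) = 20
best[7] = max(3+20, 5+15, 5+12, …, 20+3, 19+0) = 23
One optimal cutting: 6 + 1 → $20 + $3 = $23.

23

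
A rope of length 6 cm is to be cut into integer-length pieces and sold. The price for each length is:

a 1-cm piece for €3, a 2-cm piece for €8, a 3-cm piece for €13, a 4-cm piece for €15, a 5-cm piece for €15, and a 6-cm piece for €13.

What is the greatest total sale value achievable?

26

Consider every possible first cut. v[k] is the best of p[i]+v[k−i] over all sellable i≤k.
v[1] = 3
v[2] = 8
v[3] = 13
v[4] = 16  (first piece 1, then v[3]=13)
v[5] = 21  (first piece 2, then v[3]=13)
v[6] = 26  (first piece 3, then v[3]=13)
One optimal cutting: 3 + 3 → €13 + €13 = €26.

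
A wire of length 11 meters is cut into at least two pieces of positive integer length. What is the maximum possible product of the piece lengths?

Define prod[k] = max over 1≤i<k of i · max(k−i, prod[k−i]); the inner max lets the remainder stay uncut if that's better.
prod[2] = 1*max(1,0) = 1*1 = 1
prod[3] = 1*max(2,1) = 1*2 = 2
prod[4] = 2*max(2,1) = 2*2 = 4
prod[5] = 2*max(3,2) = 2*3 = 6
prod[6] = 3*max(3,2) = 3*3 = 9
prod[7] = 2*max(5,6) = 2*6 = 12
prod[8] = 2*max(6,9) = 2*9 = 18
prod[9] = 3*max(6,9) = 3*9 = 27
prod[10] = 2*max(8,18) = 2*18 = 36
prod[11] = 2*max(9,27) = 2*27 = 54
One optimal split: 3 + 3 + 3 + 2; product 3*3*3*2 = 54.

54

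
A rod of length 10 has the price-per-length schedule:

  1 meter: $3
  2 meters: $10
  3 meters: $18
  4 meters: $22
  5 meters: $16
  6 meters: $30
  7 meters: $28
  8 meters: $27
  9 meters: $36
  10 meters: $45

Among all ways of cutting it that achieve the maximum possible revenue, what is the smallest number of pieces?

3

Let r[k] be the best obtainable value from length k. For each k, try every first piece i and keep the best of price[i] + r[k−i].
r[1] = 3
r[2] = 10
r[3] = 18
r[4] = 22
r[5] = 28  (first piece 2, then r[3]=18)
r[6] = 36  (first piece 3, then r[3]=18)
r[7] = 40  (first piece 3, then r[4]=22)
r[8] = 46  (first piece 2, then r[6]=36)
r[9] = 54  (first piece 3, then r[6]=36)
r[10] = 58  (first piece 3, then r[7]=40)
Maximum revenue is $58.
Now minimize piece count subject to staying optimal: for each k, pieces[k] = 1 + min over i with p[i]+r[k−i]=r[k] of pieces[k−i].
pieces[7] = 2
pieces[8] = 3
pieces[9] = 3
pieces[10] = 3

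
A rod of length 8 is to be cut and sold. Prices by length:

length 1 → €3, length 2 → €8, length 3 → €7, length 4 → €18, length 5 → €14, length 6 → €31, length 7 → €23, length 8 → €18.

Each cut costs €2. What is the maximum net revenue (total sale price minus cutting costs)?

37

Build r[k] bottom-up: r[k] = max over allowed piece i of (p[i] + r[k−i]) − 2 per cut.
r[1] = 3
r[2] = 8
r[3] = 9  (first piece 1, then r[2]=8)
r[4] = 18
r[5] = 19  (first piece 1, then r[4]=18)
r[6] = 31
r[7] = 32  (first piece 1, then r[6]=31)
r[8] = 37  (first piece 2, then r[6]=31)
One optimal plan: pieces 6 + 2 (1 cut) → €39 − €2 = €37.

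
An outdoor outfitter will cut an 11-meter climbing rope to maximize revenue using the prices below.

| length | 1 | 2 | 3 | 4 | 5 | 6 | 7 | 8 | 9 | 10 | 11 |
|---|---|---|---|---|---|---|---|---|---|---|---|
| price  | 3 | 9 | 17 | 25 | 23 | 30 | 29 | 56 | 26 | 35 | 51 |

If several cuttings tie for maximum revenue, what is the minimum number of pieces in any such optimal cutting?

2

Let r[k] be the best obtainable value from length k. For each k, try every first piece i and keep the best of price[i] + r[k−i].
r[1] = 3
r[2] = max(3+3, 9+0) = 9
r[3] = max(3+9, 9+3, 17+0) = 17
r[4] = max(3+17, 9+9, 17+3, 25+0) = 25
r[5] = max(3+25, 9+17, 17+9, 25+3, 23+0) = 28
r[6] = max(3+28, 9+25, 17+17, 25+9, 23+3, 30+0) = 34
r[7] = max(3+34, 9+28, 17+25, …, 30+3, 29+0) = 42
r[8] = max(3+42, 9+34, 17+28, …, 29+3, 56+0) = 56
r[9] = max(3+56, 9+42, 17+34, …, 56+3, 26+0) = 59
r[10] = max(3+59, 9+56, 17+42, …, 26+3, 35+0) = 65
r[11] = max(3+65, 9+59, 17+56, …, 35+3, 51+0) = 73
Maximum revenue is €73.
Now minimize piece count subject to staying optimal: for each k, pieces[k] = 1 + min over i with p[i]+r[k−i]=r[k] of pieces[k−i].
pieces[8] = 1
pieces[9] = 2
pieces[10] = 2
pieces[11] = 2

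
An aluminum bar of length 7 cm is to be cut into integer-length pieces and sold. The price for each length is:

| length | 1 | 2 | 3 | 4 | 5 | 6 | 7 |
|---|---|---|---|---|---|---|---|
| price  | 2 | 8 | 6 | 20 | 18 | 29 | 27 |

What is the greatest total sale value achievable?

Let r[k] be the best obtainable value from length k. For each k, try every first piece i and keep the best of price[i] + r[k−i].
r[1] = 2
r[2] = 8
r[3] = 10  (first piece 1, then r[2]=8)
r[4] = 20
r[5] = 22  (first piece 1, then r[4]=20)
r[6] = 29
r[7] = 31  (first piece 1, then r[6]=29)
One optimal cutting: 6 + 1 → $29 + $2 = $31.

31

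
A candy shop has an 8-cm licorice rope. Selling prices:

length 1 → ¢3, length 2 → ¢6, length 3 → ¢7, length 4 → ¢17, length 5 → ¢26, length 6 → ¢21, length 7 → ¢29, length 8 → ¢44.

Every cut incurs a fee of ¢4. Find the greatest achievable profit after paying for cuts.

44

Let v[k] be the best obtainable value from length k. For each k, try every first piece i and keep the best of price[i] + v[k−i] minus the 4 cut fee when i<k.
v[1] = 3
v[2] = max(3+3-4, 6+0) = 6
v[3] = max(3+6-4, 6+3-4, 7+0) = 7
v[4] = max(3+7-4, 6+6-4, 7+3-4, 17+0) = 17
v[5] = max(3+17-4, 6+7-4, 7+6-4, 17+3-4, 26+0) = 26
v[6] = max(3+26-4, 6+17-4, 7+7-4, 17+6-4, 26+3-4, 21+0) = 25
v[7] = max(3+25-4, 6+26-4, 7+17-4, …, 21+3-4, 29+0) = 29
v[8] = max(3+29-4, 6+25-4, 7+26-4, …, 29+3-4, 44+0) = 44
Best is to make no cuts and sell whole for ¢44.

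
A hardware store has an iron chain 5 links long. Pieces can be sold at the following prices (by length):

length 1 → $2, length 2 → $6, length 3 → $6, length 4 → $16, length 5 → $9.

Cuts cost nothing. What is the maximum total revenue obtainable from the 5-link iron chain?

18

Consider every possible first cut. R[k] is the best of p[i]+R[k−i] over all sellable i≤k.
R[1] = 2
R[2] = max(2+2, 6+0) = 6
R[3] = max(2+6, 6+2, 6+0) = 8
R[4] = max(2+8, 6+6, 6+2, 16+0) = 16
R[5] = max(2+16, 6+8, 6+6, 16+2, 9+0) = 18
One optimal cutting: 4 + 1 → $16 + $2 = $18.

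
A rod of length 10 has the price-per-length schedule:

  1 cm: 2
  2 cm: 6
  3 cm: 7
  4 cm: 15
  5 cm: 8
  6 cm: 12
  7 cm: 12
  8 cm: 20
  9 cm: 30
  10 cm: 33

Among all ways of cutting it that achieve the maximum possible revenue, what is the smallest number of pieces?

3

Build r[k] bottom-up: r[k] = max over allowed piece i of (p[i] + r[k−i]).
r[1] = 2
r[2] = max(2+2, 6+0) = 6
r[3] = max(2+6, 6+2, 7+0) = 8
r[4] = max(2+8, 6+6, 7+2, 15+0) = 15
r[5] = max(2+15, 6+8, 7+6, 15+2, 8+0) = 17
r[6] = max(2+17, 6+15, 7+8, 15+6, 8+2, 12+0) = 21
r[7] = max(2+21, 6+17, 7+15, …, 12+2, 12+0) = 23
r[8] = max(2+23, 6+21, 7+17, …, 12+2, 20+0) = 30
r[9] = max(2+30, 6+23, 7+21, …, 20+2, 30+0) = 32
r[10] = max(2+32, 6+30, 7+23, …, 30+2, 33+0) = 36
Maximum revenue is 36.
Now minimize piece count subject to staying optimal: for each k, pieces[k] = 1 + min over i with p[i]+r[k−i]=r[k] of pieces[k−i].
pieces[7] = 3
pieces[8] = 2
pieces[9] = 3
pieces[10] = 3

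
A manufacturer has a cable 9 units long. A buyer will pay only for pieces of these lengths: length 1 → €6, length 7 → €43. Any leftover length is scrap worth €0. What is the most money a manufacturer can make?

Consider every possible first cut. best[k] is the best of p[i]+best[k−i] over all sellable i≤k.
best[1] = 6
best[2] = 12  (first piece 1, then best[1]=6)
best[3] = 18  (first piece 1, then best[2]=12)
best[4] = 24  (first piece 1, then best[3]=18)
best[5] = 30  (first piece 1, then best[4]=24)
best[6] = 36  (first piece 1, then best[5]=30)
best[7] = 43
best[8] = 49  (first piece 1, then best[7]=43)
best[9] = 55  (first piece 1, then best[8]=49)
One optimal cutting: 7 + 1 + 1 → €55.

55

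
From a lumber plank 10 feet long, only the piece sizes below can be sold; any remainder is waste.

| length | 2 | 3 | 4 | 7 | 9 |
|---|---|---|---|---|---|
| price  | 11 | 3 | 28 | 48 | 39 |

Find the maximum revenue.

Build f[k] bottom-up: f[k] = max over allowed piece i of (p[i] + f[k−i]).
f[1] = 0
f[2] = 11
f[3] = 11
f[4] = 28
f[5] = 28
f[6] = 39  (first piece 2, then f[4]=28)
f[7] = 48
f[8] = 56  (first piece 4, then f[4]=28)
f[9] = 59  (first piece 2, then f[7]=48)
f[10] = 67  (first piece 2, then f[8]=56)
One optimal cutting: 4 + 4 + 2 → $67.

67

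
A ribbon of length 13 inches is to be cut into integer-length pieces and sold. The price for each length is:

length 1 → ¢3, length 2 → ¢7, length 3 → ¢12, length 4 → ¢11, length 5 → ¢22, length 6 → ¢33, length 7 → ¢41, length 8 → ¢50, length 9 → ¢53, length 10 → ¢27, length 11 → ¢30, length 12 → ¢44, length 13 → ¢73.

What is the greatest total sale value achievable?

Build R[k] bottom-up: R[k] = max over allowed piece i of (p[i] + R[k−i]).
R[1] = 3
R[2] = max(3+3, 7+0) = 7
R[3] = max(3+7, 7+3, 12+0) = 12
R[4] = max(3+12, 7+7, 12+3, 11+0) = 15
R[5] = max(3+15, 7+12, 12+7, 11+3, 22+0) = 22
R[6] = max(3+22, 7+15, 12+12, 11+7, 22+3, 33+0) = 33
R[7] = max(3+33, 7+22, 12+15, …, 33+3, 41+0) = 41
R[8] = max(3+41, 7+33, 12+22, …, 41+3, 50+0) = 50
R[9] = max(3+50, 7+41, 12+33, …, 50+3, 53+0) = 53
R[10] = max(3+53, 7+50, 12+41, …, 53+3, 27+0) = 57
R[11] = max(3+57, 7+53, 12+50, …, 27+3, 30+0) = 62
R[12] = max(3+62, 7+57, 12+53, …, 30+3, 44+0) = 66
R[13] = max(3+66, 7+62, 12+57, …, 44+3, 73+0) = 74
One optimal cutting: 7 + 6 → ¢41 + ¢33 = ¢74.

74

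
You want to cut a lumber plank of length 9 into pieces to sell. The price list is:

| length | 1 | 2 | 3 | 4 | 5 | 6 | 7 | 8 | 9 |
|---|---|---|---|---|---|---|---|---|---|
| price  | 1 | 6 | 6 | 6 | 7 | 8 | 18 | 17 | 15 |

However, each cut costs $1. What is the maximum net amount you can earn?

Consider every possible first cut. v[k] is the best of p[i]+v[k−i] over all sellable i≤k, charging 1 whenever i<k.
v[1] = 1
v[2] = max(1+1-1, 6+0) = 6
v[3] = max(1+6-1, 6+1-1, 6+0) = 6
v[4] = max(1+6-1, 6+6-1, 6+1-1, 6+0) = 11
v[5] = max(1+11-1, 6+6-1, 6+6-1, 6+1-1, 7+0) = 11
v[6] = max(1+11-1, 6+11-1, 6+6-1, 6+6-1, 7+1-1, 8+0) = 16
v[7] = max(1+16-1, 6+11-1, 6+11-1, …, 8+1-1, 18+0) = 18
v[8] = max(1+18-1, 6+16-1, 6+11-1, …, 18+1-1, 17+0) = 21
v[9] = max(1+21-1, 6+18-1, 6+16-1, …, 17+1-1, 15+0) = 23
One optimal plan: pieces 7 + 2 (1 cut) → $24 − $1 = $23.

23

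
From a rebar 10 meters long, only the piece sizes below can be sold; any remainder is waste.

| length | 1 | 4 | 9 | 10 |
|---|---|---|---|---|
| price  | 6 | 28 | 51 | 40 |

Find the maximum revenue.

Consider every possible first cut. r[k] is the best of p[i]+r[k−i] over all sellable i≤k.
r[1] = 6
r[2] = 12  (first piece 1, then r[1]=6)
r[3] = 18  (first piece 1, then r[2]=12)
r[4] = max(6+18, 28+0) = 28
r[5] = max(6+28, 28+6) = 34
r[6] = max(6+34, 28+12) = 40
r[7] = max(6+40, 28+18) = 46
r[8] = max(6+46, 28+28) = 56
r[9] = max(6+56, 28+34, 51+0) = 62
r[10] = max(6+62, 28+40, 51+6, 40+0) = 68
One optimal cutting: 4 + 4 + 1 + 1 → ₹68.

68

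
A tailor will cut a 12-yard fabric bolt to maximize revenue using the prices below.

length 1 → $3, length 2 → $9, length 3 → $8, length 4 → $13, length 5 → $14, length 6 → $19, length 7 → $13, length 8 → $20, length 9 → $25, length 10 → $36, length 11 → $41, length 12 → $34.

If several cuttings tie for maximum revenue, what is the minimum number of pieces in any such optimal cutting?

Consider every possible first cut. r[k] is the best of p[i]+r[k−i] over all sellable i≤k.
r[1] = 3
r[2] = max(3+3, 9+0) = 9
r[3] = max(3+9, 9+3, 8+0) = 12
r[4] = max(3+12, 9+9, 8+3, 13+0) = 18
r[5] = max(3+18, 9+12, 8+9, 13+3, 14+0) = 21
r[6] = max(3+21, 9+18, 8+12, 13+9, 14+3, 19+0) = 27
r[7] = max(3+27, 9+21, 8+18, …, 19+3, 13+0) = 30
r[8] = max(3+30, 9+27, 8+21, …, 13+3, 20+0) = 36
r[9] = max(3+36, 9+30, 8+27, …, 20+3, 25+0) = 39
r[10] = max(3+39, 9+36, 8+30, …, 25+3, 36+0) = 45
r[11] = max(3+45, 9+39, 8+36, …, 36+3, 41+0) = 48
r[12] = max(3+48, 9+45, 8+39, …, 41+3, 34+0) = 54
Maximum revenue is $54.
Now minimize piece count subject to staying optimal: for each k, pieces[k] = 1 + min over i with p[i]+r[k−i]=r[k] of pieces[k−i].
pieces[9] = 5
pieces[10] = 5
pieces[11] = 6
pieces[12] = 6

6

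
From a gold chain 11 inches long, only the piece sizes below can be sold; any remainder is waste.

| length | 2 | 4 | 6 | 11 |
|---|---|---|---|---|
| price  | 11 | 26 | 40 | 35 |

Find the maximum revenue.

66

Let r[k] be the best obtainable value from length k. For each k, try every first piece i and keep the best of price[i] + r[k−i].
r[1] = 0
r[2] = 11
r[3] = 11
r[4] = max(11+11, 26+0) = 26
r[5] = max(11+11, 26+0) = 26
r[6] = max(11+26, 26+11, 40+0) = 40
r[7] = max(11+26, 26+11, 40+0) = 40
r[8] = max(11+40, 26+26, 40+11) = 52
r[9] = max(11+40, 26+26, 40+11) = 52
r[10] = max(11+52, 26+40, 40+26) = 66
r[11] = max(11+52, 26+40, 40+26, 35+0) = 66
One optimal cutting: pieces 6 + 4 with 1 inch of scrap → $66.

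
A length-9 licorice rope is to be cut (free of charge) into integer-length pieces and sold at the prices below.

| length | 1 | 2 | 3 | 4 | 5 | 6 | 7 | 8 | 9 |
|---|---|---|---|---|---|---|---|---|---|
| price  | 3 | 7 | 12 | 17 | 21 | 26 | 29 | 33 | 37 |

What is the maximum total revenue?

Let R[k] be the best obtainable value from length k. For each k, try every first piece i and keep the best of price[i] + R[k−i].
R[1] = 3
R[2] = 7
R[3] = 12
R[4] = 17
R[5] = 21
R[6] = 26
R[7] = 29  (first piece 1, then R[6]=26)
R[8] = 34  (first piece 4, then R[4]=17)
R[9] = 38  (first piece 3, then R[6]=26)
One optimal cutting: 6 + 3 → ¢26 + ¢12 = ¢38.

38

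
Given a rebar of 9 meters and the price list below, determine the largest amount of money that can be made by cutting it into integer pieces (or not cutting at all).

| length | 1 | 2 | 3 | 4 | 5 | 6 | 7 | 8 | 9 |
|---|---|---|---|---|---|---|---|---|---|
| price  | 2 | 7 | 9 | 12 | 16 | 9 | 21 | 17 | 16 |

Let R[k] be the best obtainable value from length k. For each k, try every first piece i and keep the best of price[i] + R[k−i].
R[1] = 2
R[2] = max(2+2, 7+0) = 7
R[3] = max(2+7, 7+2, 9+0) = 9
R[4] = max(2+9, 7+7, 9+2, 12+0) = 14
R[5] = max(2+14, 7+9, 9+7, 12+2, 16+0) = 16
R[6] = max(2+16, 7+14, 9+9, 12+7, 16+2, 9+0) = 21
R[7] = max(2+21, 7+16, 9+14, …, 9+2, 21+0) = 23
R[8] = max(2+23, 7+21, 9+16, …, 21+2, 17+0) = 28
R[9] = max(2+28, 7+23, 9+21, …, 17+2, 16+0) = 30
One optimal cutting: 2 + 2 + 2 + 2 + 1 → ₹7 + ₹7 + ₹7 + ₹7 + ₹2 = ₹30.

30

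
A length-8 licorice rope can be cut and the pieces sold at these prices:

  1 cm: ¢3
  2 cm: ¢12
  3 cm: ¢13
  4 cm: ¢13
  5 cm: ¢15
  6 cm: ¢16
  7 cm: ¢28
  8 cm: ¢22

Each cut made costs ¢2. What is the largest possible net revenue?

42

Build net[k] bottom-up: net[k] = max over allowed piece i of (p[i] + net[k−i]) − 2 per cut.
net[1] = 3
net[2] = max(3+3-2, 12+0) = 12
net[3] = max(3+12-2, 12+3-2, 13+0) = 13
net[4] = max(3+13-2, 12+12-2, 13+3-2, 13+0) = 22
net[5] = max(3+22-2, 12+13-2, 13+12-2, 13+3-2, 15+0) = 23
net[6] = max(3+23-2, 12+22-2, 13+13-2, 13+12-2, 15+3-2, 16+0) = 32
net[7] = max(3+32-2, 12+23-2, 13+22-2, …, 16+3-2, 28+0) = 33
net[8] = max(3+33-2, 12+32-2, 13+23-2, …, 28+3-2, 22+0) = 42
One optimal plan: pieces 2 + 2 + 2 + 2 (3 cuts) → ¢48 − ¢6 = ¢42.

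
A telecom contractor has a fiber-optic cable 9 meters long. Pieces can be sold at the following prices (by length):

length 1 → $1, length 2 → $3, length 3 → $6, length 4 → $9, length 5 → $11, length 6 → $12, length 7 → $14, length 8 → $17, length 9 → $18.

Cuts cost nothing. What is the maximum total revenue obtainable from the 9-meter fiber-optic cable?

Consider every possible first cut. r[k] is the best of p[i]+r[k−i] over all sellable i≤k.
r[1] = 1
r[2] = max(1+1, 3+0) = 3
r[3] = max(1+3, 3+1, 6+0) = 6
r[4] = max(1+6, 3+3, 6+1, 9+0) = 9
r[5] = max(1+9, 3+6, 6+3, 9+1, 11+0) = 11
r[6] = max(1+11, 3+9, 6+6, 9+3, 11+1, 12+0) = 12
r[7] = max(1+12, 3+11, 6+9, …, 12+1, 14+0) = 15
r[8] = max(1+15, 3+12, 6+11, …, 14+1, 17+0) = 18
r[9] = max(1+18, 3+15, 6+12, …, 17+1, 18+0) = 20
One optimal cutting: 5 + 4 → $11 + $9 = $20.

20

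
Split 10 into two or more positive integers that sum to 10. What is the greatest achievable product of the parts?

36

Fill g[k] for k=2..10: at each k try every first piece i and multiply by the better of (k−i) uncut or g[k−i].
g[2] = 1×max(1,0) = 1×1 = 1
g[3] = 1×max(2,1) = 1×2 = 2
g[4] = 2×max(2,1) = 2×2 = 4
g[5] = 2×max(3,2) = 2×3 = 6
g[6] = 3×max(3,2) = 3×3 = 9
g[7] = 2×max(5,6) = 2×6 = 12
g[8] = 2×max(6,9) = 2×9 = 18
g[9] = 3×max(6,9) = 3×9 = 27
g[10] = 2×max(8,18) = 2×18 = 36
One optimal split: 3 + 3 + 2 + 2; product 3×3×2×2 = 36.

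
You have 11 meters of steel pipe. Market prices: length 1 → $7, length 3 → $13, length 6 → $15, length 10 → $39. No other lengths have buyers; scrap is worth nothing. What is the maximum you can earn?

77

Let f[k] be the best obtainable value from length k. For each k, try every first piece i and keep the best of price[i] + f[k−i].
f[1] = 7
f[2] = 14  (first piece 1, then f[1]=7)
f[3] = 21  (first piece 1, then f[2]=14)
f[4] = 28  (first piece 1, then f[3]=21)
f[5] = 35  (first piece 1, then f[4]=28)
f[6] = 42  (first piece 1, then f[5]=35)
f[7] = 49  (first piece 1, then f[6]=42)
f[8] = 56  (first piece 1, then f[7]=49)
f[9] = 63  (first piece 1, then f[8]=56)
f[10] = 70  (first piece 1, then f[9]=63)
f[11] = 77  (first piece 1, then f[10]=70)
One optimal cutting: 1 + 1 + 1 + 1 + 1 + 1 + 1 + 1 + 1 + 1 + 1 → $77.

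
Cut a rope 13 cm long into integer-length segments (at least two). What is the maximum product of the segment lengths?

Define P[k] = max over 1≤i<k of i · max(k−i, P[k−i]); the inner max lets the remainder stay uncut if that's better.
Small cases: P[2]=1, P[3]=2, P[4]=4, P[5]=6.
P[6] = max(1·6, 2·4, 3·3, 4·2, 5·1) = 9
P[7] = max(1·9, 2·6, 3·4, 4·3, 5·2, 6·1) = 12
P[8] = max(1·12, 2·9, 3·6, …, 6·2, 7·1) = 18
P[9] = max(1·18, 2·12, 3·9, …, 7·2, 8·1) = 27
P[10] = max(1·27, 2·18, 3·12, …, 8·2, 9·1) = 36
P[11] = max(1·36, 2·27, 3·18, …, 9·2, 10·1) = 54
P[12] = max(1·54, 2·36, 3·27, …, 10·2, 11·1) = 81
P[13] = max(1·81, 2·54, 3·36, …, 11·2, 12·1) = 108
One optimal split: 3 + 3 + 3 + 2 + 2; product 3·3·3·2·2 = 108.

108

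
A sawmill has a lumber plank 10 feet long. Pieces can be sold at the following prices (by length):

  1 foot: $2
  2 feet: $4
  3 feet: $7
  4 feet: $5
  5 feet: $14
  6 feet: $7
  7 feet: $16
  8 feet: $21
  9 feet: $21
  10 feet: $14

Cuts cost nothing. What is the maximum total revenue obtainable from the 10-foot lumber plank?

Consider every possible first cut. best[k] is the best of p[i]+best[k−i] over all sellable i≤k.
best[1] = 2
best[2] = max(2+2, 4+0) = 4
best[3] = max(2+4, 4+2, 7+0) = 7
best[4] = max(2+7, 4+4, 7+2, 5+0) = 9
best[5] = max(2+9, 4+7, 7+4, 5+2, 14+0) = 14
best[6] = max(2+14, 4+9, 7+7, 5+4, 14+2, 7+0) = 16
best[7] = max(2+16, 4+14, 7+9, …, 7+2, 16+0) = 18
best[8] = max(2+18, 4+16, 7+14, …, 16+2, 21+0) = 21
best[9] = max(2+21, 4+18, 7+16, …, 21+2, 21+0) = 23
best[10] = max(2+23, 4+21, 7+18, …, 21+2, 14+0) = 28
One optimal cutting: 5 + 5 → $14 + $14 = $28.

28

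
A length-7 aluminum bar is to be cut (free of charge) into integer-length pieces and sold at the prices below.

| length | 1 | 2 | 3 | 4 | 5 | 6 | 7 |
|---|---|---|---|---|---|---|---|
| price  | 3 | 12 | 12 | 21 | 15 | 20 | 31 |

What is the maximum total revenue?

39

Let R[k] be the best obtainable value from length k. For each k, try every first piece i and keep the best of price[i] + R[k−i].
R[1] = 3
R[2] = max(3+3, 12+0) = 12
R[3] = max(3+12, 12+3, 12+0) = 15
R[4] = max(3+15, 12+12, 12+3, 21+0) = 24
R[5] = max(3+24, 12+15, 12+12, 21+3, 15+0) = 27
R[6] = max(3+27, 12+24, 12+15, 21+12, 15+3, 20+0) = 36
R[7] = max(3+36, 12+27, 12+24, …, 20+3, 31+0) = 39
One optimal cutting: 2 + 2 + 2 + 1 → $12 + $12 + $12 + $3 = $39.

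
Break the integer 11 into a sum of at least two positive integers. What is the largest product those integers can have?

Let m[k] be the best product for length k (with at least one cut). For each first piece i, the rest contributes max(k−i, m[k−i]).
m[2] = 1×max(1,0) = 1×1 = 1
m[3] = max(1×2, 2×1) = 2
m[4] = max(1×3, 2×2, 3×1) = 4
m[5] = max(1×4, 2×3, 3×2, 4×1) = 6
m[6] = max(1×6, 2×4, 3×3, 4×2, 5×1) = 9
m[7] = max(1×9, 2×6, 3×4, 4×3, 5×2, 6×1) = 12
m[8] = max(1×12, 2×9, 3×6, …, 6×2, 7×1) = 18
m[9] = max(1×18, 2×12, 3×9, …, 7×2, 8×1) = 27
m[10] = max(1×27, 2×18, 3×12, …, 8×2, 9×1) = 36
m[11] = max(1×36, 2×27, 3×18, …, 9×2, 10×1) = 54
One optimal split: 3 + 3 + 3 + 2; product 3×3×3×2 = 54.

54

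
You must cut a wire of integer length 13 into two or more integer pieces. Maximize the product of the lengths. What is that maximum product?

Let f[k] be the best product for length k (with at least one cut). For each first piece i, the rest contributes max(k−i, f[k−i]).
f[2] = 1·max(1,0) = 1·1 = 1
f[3] = 1·max(2,1) = 1·2 = 2
f[4] = 2·max(2,1) = 2·2 = 4
f[5] = 2·max(3,2) = 2·3 = 6
f[6] = 3·max(3,2) = 3·3 = 9
f[7] = 2·max(5,6) = 2·6 = 12
f[8] = 2·max(6,9) = 2·9 = 18
f[9] = 3·max(6,9) = 3·9 = 27
f[10] = 2·max(8,18) = 2·18 = 36
f[11] = 2·max(9,27) = 2·27 = 54
f[12] = 3·max(9,27) = 3·27 = 81
f[13] = 2·max(11,54) = 2·54 = 108
One optimal split: 3 + 3 + 3 + 2 + 2; product 3·3·3·2·2 = 108.

108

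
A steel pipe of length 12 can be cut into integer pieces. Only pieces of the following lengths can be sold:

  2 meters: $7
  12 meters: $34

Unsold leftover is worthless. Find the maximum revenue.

42

Consider every possible first cut. f[k] is the best of p[i]+f[k−i] over all sellable i≤k.
f[1] = 0
f[2] = 7
f[3] = 7
f[4] = 14  (first piece 2, then f[2]=7)
f[5] = 14
f[6] = 21  (first piece 2, then f[4]=14)
f[7] = 21
f[8] = 28  (first piece 2, then f[6]=21)
f[9] = 28
f[10] = 35  (first piece 2, then f[8]=28)
f[11] = 35
f[12] = 42  (first piece 2, then f[10]=35)
One optimal cutting: 2 + 2 + 2 + 2 + 2 + 2 → $42.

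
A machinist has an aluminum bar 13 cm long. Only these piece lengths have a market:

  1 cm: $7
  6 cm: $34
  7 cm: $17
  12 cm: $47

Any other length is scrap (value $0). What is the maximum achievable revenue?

Consider every possible first cut. f[k] is the best of p[i]+f[k−i] over all sellable i≤k.
f[1] = 7
f[2] = 14  (first piece 1, then f[1]=7)
f[3] = 21  (first piece 1, then f[2]=14)
f[4] = 28  (first piece 1, then f[3]=21)
f[5] = 35  (first piece 1, then f[4]=28)
f[6] = max(7+35, 34+0) = 42
f[7] = max(7+42, 34+7, 17+0) = 49
f[8] = max(7+49, 34+14, 17+7) = 56
f[9] = max(7+56, 34+21, 17+14) = 63
f[10] = max(7+63, 34+28, 17+21) = 70
f[11] = max(7+70, 34+35, 17+28) = 77
f[12] = max(7+77, 34+42, 17+35, 47+0) = 84
f[13] = max(7+84, 34+49, 17+42, 47+7) = 91
One optimal cutting: 1 + 1 + 1 + 1 + 1 + 1 + 1 + 1 + 1 + 1 + 1 + 1 + 1 → $91.

91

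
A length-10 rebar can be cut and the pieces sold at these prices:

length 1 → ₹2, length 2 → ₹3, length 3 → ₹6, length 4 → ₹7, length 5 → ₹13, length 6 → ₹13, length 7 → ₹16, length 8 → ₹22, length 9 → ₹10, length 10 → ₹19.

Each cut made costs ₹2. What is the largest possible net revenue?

24

Consider every possible first cut. v[k] is the best of p[i]+v[k−i] over all sellable i≤k, charging 2 whenever i<k.
v[1] = 2
v[2] = max(2+2-2, 3+0) = 3
v[3] = max(2+3-2, 3+2-2, 6+0) = 6
v[4] = max(2+6-2, 3+3-2, 6+2-2, 7+0) = 7
v[5] = max(2+7-2, 3+6-2, 6+3-2, 7+2-2, 13+0) = 13
v[6] = max(2+13-2, 3+7-2, 6+6-2, 7+3-2, 13+2-2, 13+0) = 13
v[7] = max(2+13-2, 3+13-2, 6+7-2, …, 13+2-2, 16+0) = 16
v[8] = max(2+16-2, 3+13-2, 6+13-2, …, 16+2-2, 22+0) = 22
v[9] = max(2+22-2, 3+16-2, 6+13-2, …, 22+2-2, 10+0) = 22
v[10] = max(2+22-2, 3+22-2, 6+16-2, …, 10+2-2, 19+0) = 24
One optimal plan: pieces 5 + 5 (1 cut) → ₹26 − ₹2 = ₹24.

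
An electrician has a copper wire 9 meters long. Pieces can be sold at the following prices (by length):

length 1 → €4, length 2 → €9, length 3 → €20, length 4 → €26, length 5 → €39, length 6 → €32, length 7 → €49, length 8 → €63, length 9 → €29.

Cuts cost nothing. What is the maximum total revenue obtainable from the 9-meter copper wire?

67

Let best[k] be the best obtainable value from length k. For each k, try every first piece i and keep the best of price[i] + best[k−i].
best[1] = 4
best[2] = 9
best[3] = 20
best[4] = 26
best[5] = 39
best[6] = 43  (first piece 1, then best[5]=39)
best[7] = 49
best[8] = 63
best[9] = 67  (first piece 1, then best[8]=63)
One optimal cutting: 8 + 1 → €63 + €4 = €67.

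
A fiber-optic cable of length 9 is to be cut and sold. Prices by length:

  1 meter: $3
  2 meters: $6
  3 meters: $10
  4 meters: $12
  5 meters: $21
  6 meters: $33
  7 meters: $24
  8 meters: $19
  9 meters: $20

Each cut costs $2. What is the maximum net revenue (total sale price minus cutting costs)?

Let r[k] be the best obtainable value from length k. For each k, try every first piece i and keep the best of price[i] + r[k−i] minus the 2 cut fee when i<k.
r[1] = 3
r[2] = 6
r[3] = 10
r[4] = 12
r[5] = 21
r[6] = 33
r[7] = 34  (first piece 1, then r[6]=33)
r[8] = 37  (first piece 2, then r[6]=33)
r[9] = 41  (first piece 3, then r[6]=33)
One optimal plan: pieces 6 + 3 (1 cut) → $43 − $2 = $41.

41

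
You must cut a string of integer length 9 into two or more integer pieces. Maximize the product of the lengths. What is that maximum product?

27

Let P[k] be the best product for length k (with at least one cut). For each first piece i, the rest contributes max(k−i, P[k−i]).
P[2] = 1×max(1,0) = 1×1 = 1
P[3] = 1×max(2,1) = 1×2 = 2
P[4] = 2×max(2,1) = 2×2 = 4
P[5] = 2×max(3,2) = 2×3 = 6
P[6] = 3×max(3,2) = 3×3 = 9
P[7] = 2×max(5,6) = 2×6 = 12
P[8] = 2×max(6,9) = 2×9 = 18
P[9] = 3×max(6,9) = 3×9 = 27
One optimal split: 3 + 3 + 3; product 3×3×3 = 27.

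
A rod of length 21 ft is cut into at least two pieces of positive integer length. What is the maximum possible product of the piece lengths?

2187

Fill f[k] for k=2..21: at each k try every first piece i and multiply by the better of (k−i) uncut or f[k−i].
f[2] = 1·max(1,0) = 1·1 = 1
f[3] = 1·max(2,1) = 1·2 = 2
f[4] = 2·max(2,1) = 2·2 = 4
f[5] = 2·max(3,2) = 2·3 = 6
f[6] = 3·max(3,2) = 3·3 = 9
f[7] = 2·max(5,6) = 2·6 = 12
f[8] = 2·max(6,9) = 2·9 = 18
f[9] = 3·max(6,9) = 3·9 = 27
f[10] = 2·max(8,18) = 2·18 = 36
f[11] = 2·max(9,27) = 2·27 = 54
f[12] = 3·max(9,27) = 3·27 = 81
f[13] = 2·max(11,54) = 2·54 = 108
f[14] = 2·max(12,81) = 2·81 = 162
f[15] = 3·max(12,81) = 3·81 = 243
f[16] = 2·max(14,162) = 2·162 = 324
f[17] = 2·max(15,243) = 2·243 = 486
f[18] = 3·max(15,243) = 3·243 = 729
f[19] = 2·max(17,486) = 2·486 = 972
f[20] = 2·max(18,729) = 2·729 = 1458
f[21] = 3·max(18,729) = 3·729 = 2187
One optimal split: 3 + 3 + 3 + 3 + 3 + 3 + 3; product 3·3·3·3·3·3·3 = 2187.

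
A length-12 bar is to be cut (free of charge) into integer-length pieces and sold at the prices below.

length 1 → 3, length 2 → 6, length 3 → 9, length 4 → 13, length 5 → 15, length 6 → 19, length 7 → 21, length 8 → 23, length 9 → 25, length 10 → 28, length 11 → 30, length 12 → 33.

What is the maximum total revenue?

Build v[k] bottom-up: v[k] = max over allowed piece i of (p[i] + v[k−i]).
v[1] = 3
v[2] = 6  (first piece 1, then v[1]=3)
v[3] = 9  (first piece 1, then v[2]=6)
v[4] = 13
v[5] = 16  (first piece 1, then v[4]=13)
v[6] = 19  (first piece 1, then v[5]=16)
v[7] = 22  (first piece 1, then v[6]=19)
v[8] = 26  (first piece 4, then v[4]=13)
v[9] = 29  (first piece 1, then v[8]=26)
v[10] = 32  (first piece 1, then v[9]=29)
v[11] = 35  (first piece 1, then v[10]=32)
v[12] = 39  (first piece 4, then v[8]=26)
One optimal cutting: 4 + 4 + 4 → 13 + 13 + 13 = 39.

39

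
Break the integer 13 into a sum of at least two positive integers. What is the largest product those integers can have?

108

Fill P[k] for k=2..13: at each k try every first piece i and multiply by the better of (k−i) uncut or P[k−i].
Small cases: P[2]=1, P[3]=2, P[4]=4, P[5]=6, P[6]=9, P[7]=12.
P[8] = 2·max(6,9) = 2·9 = 18
P[9] = 3·max(6,9) = 3·9 = 27
P[10] = 2·max(8,18) = 2·18 = 36
P[11] = 2·max(9,27) = 2·27 = 54
P[12] = 3·max(9,27) = 3·27 = 81
P[13] = 2·max(11,54) = 2·54 = 108
One optimal split: 3 + 3 + 3 + 2 + 2; product 3·3·3·2·2 = 108.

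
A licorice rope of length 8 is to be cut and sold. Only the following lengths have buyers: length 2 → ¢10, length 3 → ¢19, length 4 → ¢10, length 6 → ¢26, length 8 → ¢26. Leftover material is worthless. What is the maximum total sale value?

Consider every possible first cut. best[k] is the best of p[i]+best[k−i] over all sellable i≤k.
best[1] = 0
best[2] = 10
best[3] = 19
best[4] = 20  (first piece 2, then best[2]=10)
best[5] = 29  (first piece 2, then best[3]=19)
best[6] = 38  (first piece 3, then best[3]=19)
best[7] = 39  (first piece 2, then best[5]=29)
best[8] = 48  (first piece 2, then best[6]=38)
One optimal cutting: 3 + 3 + 2 → ¢48.

48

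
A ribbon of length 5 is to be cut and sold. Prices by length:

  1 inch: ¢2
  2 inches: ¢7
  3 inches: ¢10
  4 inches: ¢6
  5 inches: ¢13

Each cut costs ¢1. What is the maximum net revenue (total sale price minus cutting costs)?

Let r[k] be the best obtainable value from length k. For each k, try every first piece i and keep the best of price[i] + r[k−i] minus the 1 cut fee when i<k.
r[1] = 2
r[2] = 7
r[3] = 10
r[4] = 13  (first piece 2, then r[2]=7)
r[5] = 16  (first piece 2, then r[3]=10)
One optimal plan: pieces 3 + 2 (1 cut) → ¢17 − ¢1 = ¢16.

16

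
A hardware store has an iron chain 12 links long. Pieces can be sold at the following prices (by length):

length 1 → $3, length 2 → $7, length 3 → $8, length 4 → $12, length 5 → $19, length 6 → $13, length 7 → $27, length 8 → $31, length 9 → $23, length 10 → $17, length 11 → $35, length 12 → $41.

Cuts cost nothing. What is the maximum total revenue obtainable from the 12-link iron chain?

46

Consider every possible first cut. best[k] is the best of p[i]+best[k−i] over all sellable i≤k.
best[1] = 3
best[2] = 7
best[3] = 10  (first piece 1, then best[2]=7)
best[4] = 14  (first piece 2, then best[2]=7)
best[5] = 19
best[6] = 22  (first piece 1, then best[5]=19)
best[7] = 27
best[8] = 31
best[9] = 34  (first piece 1, then best[8]=31)
best[10] = 38  (first piece 2, then best[8]=31)
best[11] = 41  (first piece 1, then best[10]=38)
best[12] = 46  (first piece 5, then best[7]=27)
One optimal cutting: 7 + 5 → $27 + $19 = $46.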